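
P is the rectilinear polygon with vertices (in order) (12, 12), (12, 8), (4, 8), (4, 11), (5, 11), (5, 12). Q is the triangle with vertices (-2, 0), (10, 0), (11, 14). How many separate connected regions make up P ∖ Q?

P ∖ Q splits into 2 disjoint pieces (area 5.1429, area 12.1429).

2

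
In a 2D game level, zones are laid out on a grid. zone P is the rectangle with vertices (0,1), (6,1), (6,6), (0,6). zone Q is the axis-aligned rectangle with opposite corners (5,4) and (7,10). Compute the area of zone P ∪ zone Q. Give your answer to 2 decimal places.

By inclusion–exclusion:
Individual areas: |zone P| = 30, |zone Q| = 12.
|zone P∩zone Q|: x∈[5,6], y∈[4,6] → 1·2 = 2.
|zone P ∪ zone Q| = 42 − 2 = 40.00.

40.00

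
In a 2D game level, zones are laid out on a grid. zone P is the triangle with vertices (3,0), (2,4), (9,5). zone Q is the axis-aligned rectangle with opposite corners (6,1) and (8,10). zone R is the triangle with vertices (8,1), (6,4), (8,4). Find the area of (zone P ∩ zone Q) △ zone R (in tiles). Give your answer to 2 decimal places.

4.03

|zone P ∩ zone Q| = 2.7619.
|(zone P ∩ zone Q) ∩ zone R| = 0.8679.
|(zone P ∩ zone Q) △ zone R| = 2.7619 + 3 − 1.7357 = 4.03.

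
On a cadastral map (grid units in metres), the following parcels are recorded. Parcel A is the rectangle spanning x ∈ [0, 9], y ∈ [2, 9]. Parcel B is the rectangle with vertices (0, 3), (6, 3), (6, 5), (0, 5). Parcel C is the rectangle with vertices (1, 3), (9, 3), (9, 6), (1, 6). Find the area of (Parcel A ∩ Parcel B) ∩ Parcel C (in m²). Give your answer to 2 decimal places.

The region (Parcel A ∩ Parcel B) ∩ Parcel C is the polygon with vertices (6,5), (6,3), (1,3), (1,5).
By the shoelace formula its area is 10.00.

10.00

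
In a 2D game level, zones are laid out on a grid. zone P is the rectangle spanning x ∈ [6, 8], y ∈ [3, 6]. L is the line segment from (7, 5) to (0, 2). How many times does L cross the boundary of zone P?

The segment meets the boundary at (6,4.571).

1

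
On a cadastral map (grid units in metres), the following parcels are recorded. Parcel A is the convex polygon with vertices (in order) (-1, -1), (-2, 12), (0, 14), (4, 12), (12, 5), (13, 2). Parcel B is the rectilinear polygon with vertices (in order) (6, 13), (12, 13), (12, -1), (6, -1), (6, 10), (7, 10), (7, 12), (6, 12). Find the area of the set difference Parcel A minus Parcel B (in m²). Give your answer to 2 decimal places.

98.14

|Parcel A| = 137, |Parcel A∩Parcel B| = 38.8571.
|Parcel A ∖ Parcel B| = |Parcel A| − |Parcel A∩Parcel B| = 137 − 38.8571 = 98.14.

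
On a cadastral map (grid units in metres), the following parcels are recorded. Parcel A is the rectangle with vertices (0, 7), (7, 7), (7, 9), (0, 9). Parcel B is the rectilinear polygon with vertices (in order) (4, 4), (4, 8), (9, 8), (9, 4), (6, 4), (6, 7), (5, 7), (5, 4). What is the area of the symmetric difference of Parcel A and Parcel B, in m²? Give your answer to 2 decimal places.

|Parcel A| = 14, |Parcel B| = 17, |Parcel A∩Parcel B| = 3.
|Parcel A △ Parcel B| = |Parcel A| + |Parcel B| − 2·|Parcel A∩Parcel B| = 14 + 17 − 6 = 25.00.

25.00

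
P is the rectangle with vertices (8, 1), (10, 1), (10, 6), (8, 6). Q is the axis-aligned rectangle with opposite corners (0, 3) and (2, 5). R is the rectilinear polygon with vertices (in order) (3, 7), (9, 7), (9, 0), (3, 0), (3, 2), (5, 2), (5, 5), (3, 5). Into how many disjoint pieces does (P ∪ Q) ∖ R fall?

2

(P ∪ Q) ∖ R splits into 2 disjoint pieces (area 5, area 4).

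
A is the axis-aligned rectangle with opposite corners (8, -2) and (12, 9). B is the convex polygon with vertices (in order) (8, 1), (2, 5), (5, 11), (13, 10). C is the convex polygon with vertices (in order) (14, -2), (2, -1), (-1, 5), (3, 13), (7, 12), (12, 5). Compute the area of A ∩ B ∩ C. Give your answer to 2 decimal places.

13.49

The intersection is the polygon with vertices (9.143,9), (11,6.4), (8,1), (8,9).
By the shoelace formula its area is 13.49.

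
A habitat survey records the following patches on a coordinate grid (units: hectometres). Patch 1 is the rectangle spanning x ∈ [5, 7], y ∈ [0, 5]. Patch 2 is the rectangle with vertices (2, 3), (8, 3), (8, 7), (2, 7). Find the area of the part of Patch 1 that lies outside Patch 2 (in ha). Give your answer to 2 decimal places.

|Patch 1∩Patch 2|: x∈[5,7], y∈[3,5] → 2·2 = 4.
|Patch 1| = 10.
|Patch 1 ∖ Patch 2| = |Patch 1| − |Patch 1∩Patch 2| = 10 − 4 = 6.00.

6.00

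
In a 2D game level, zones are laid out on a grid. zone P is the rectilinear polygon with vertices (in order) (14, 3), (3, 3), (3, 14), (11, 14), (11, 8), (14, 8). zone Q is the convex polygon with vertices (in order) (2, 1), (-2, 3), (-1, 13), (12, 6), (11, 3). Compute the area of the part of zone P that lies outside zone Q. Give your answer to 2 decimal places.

55.69

|zone P| = 103, |zone P∩zone Q| = 47.3077.
|zone P ∖ zone Q| = |zone P| − |zone P∩zone Q| = 103 − 47.3077 = 55.69.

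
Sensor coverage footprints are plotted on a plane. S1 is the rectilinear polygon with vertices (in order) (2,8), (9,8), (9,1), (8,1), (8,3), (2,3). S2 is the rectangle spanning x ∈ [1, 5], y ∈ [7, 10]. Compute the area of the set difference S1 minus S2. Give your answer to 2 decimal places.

34.00

|S1| = 37, |S1∩S2| = 3.
|S1 ∖ S2| = |S1| − |S1∩S2| = 37 − 3 = 34.00.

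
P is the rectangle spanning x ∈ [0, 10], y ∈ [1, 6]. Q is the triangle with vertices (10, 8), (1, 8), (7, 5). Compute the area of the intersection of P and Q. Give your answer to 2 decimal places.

1.50

The intersection is the polygon with vertices (8,6), (7,5), (5,6).
By the shoelace formula its area is 1.50.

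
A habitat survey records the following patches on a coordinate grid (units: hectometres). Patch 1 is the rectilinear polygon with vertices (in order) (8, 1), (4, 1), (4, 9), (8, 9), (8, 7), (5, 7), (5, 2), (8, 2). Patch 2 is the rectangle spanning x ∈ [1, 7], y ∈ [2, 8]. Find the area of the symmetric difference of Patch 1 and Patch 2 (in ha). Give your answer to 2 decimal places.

|Patch 1| = 17, |Patch 2| = 36, |Patch 1∩Patch 2| = 8.
|Patch 1 △ Patch 2| = |Patch 1| + |Patch 2| − 2·|Patch 1∩Patch 2| = 17 + 36 − 16 = 37.00.

37.00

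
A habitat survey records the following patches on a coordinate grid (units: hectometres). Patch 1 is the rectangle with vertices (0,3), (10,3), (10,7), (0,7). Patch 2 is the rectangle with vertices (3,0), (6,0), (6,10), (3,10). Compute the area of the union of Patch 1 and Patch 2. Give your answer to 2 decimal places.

58.00

By inclusion–exclusion:
Individual areas: |Patch 1| = 40, |Patch 2| = 30.
|Patch 1∩Patch 2|: x∈[3,6], y∈[3,7] → 3·4 = 12.
|Patch 1 ∪ Patch 2| = 70 − 12 = 58.00.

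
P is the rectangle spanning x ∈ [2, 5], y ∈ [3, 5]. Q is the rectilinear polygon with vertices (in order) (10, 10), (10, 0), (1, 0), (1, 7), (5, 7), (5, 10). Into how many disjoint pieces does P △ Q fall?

P △ Q is a single connected region.

1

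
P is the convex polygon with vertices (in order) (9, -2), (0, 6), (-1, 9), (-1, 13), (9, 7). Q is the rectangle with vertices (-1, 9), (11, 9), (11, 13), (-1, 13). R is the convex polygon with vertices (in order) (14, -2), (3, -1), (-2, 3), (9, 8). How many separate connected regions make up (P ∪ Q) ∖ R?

(P ∪ Q) ∖ R splits into 2 disjoint pieces (area 72.4228, area 0.1295).

2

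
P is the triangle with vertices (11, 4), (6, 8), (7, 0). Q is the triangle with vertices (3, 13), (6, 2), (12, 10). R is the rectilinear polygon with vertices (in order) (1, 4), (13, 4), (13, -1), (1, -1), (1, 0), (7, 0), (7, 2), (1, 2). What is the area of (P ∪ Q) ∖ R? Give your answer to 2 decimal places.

|P ∪ Q| = 56.4911.
|(P ∪ Q) ∩ R| = 10.224.
|(P ∪ Q) ∖ R| = 56.4911 − 10.224 = 46.27.

46.27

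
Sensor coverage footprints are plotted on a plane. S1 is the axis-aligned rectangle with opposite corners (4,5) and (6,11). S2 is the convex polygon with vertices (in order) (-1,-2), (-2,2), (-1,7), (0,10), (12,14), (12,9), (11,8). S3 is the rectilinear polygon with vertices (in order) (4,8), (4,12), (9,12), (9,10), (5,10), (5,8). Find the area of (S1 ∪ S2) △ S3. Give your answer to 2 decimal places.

101.83

|S1 ∪ S2| = 112.5.
|(S1 ∪ S2) ∩ S3| = 11.3333.
|(S1 ∪ S2) △ S3| = 112.5 + 12 − 22.6667 = 101.83.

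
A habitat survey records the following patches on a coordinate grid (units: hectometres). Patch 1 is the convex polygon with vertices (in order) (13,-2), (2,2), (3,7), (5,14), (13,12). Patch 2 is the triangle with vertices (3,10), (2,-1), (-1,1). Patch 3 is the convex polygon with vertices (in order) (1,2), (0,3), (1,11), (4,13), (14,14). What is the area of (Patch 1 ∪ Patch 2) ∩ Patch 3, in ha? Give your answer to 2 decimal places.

|Patch 1 ∪ Patch 2| = 146.646.
|(Patch 1 ∪ Patch 2) ∩ Patch 3| = 50.38.

50.38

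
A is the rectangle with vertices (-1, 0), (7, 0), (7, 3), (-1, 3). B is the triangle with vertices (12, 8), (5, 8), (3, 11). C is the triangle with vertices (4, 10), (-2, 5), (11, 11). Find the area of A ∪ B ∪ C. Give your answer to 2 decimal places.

44.90

By inclusion–exclusion:
Individual areas: |A| = 24, |B| = 10.5, |C| = 14.5.
|A∩B| = 0.
|A∩C| = 0.
|B∩C| = 4.1041.
|A∩B∩C| = 0.
|A ∪ B ∪ C| = 49 − 4.1041 + 0 = 44.90.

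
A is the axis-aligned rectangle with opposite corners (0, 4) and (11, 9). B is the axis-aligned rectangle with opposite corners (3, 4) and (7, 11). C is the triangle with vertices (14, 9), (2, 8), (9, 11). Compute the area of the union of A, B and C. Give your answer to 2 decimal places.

71.52

By inclusion–exclusion:
Individual areas: |A| = 55, |B| = 28, |C| = 14.5.
|A∩B|: x∈[3,7], y∈[4,9] → 4·5 = 20.
|A∩C| = 4.4583.
|B∩C| = 4.1429.
|A∩B∩C| = 2.619.
|A ∪ B ∪ C| = 97.5 − 28.6012 + 2.619 = 71.52.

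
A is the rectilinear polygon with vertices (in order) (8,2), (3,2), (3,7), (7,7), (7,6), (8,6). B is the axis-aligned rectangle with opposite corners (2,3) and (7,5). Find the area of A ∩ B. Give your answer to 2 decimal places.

The intersection is the polygon with vertices (3,5), (7,5), (7,3), (3,3).
By the shoelace formula its area is 8.00.

8.00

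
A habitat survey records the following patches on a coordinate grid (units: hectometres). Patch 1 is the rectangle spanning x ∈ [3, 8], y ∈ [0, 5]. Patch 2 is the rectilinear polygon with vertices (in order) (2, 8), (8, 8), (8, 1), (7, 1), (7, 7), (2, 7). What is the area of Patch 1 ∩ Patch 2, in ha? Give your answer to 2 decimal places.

4.00

The intersection is the polygon with vertices (8,1), (7,1), (7,5), (8,5).
By the shoelace formula its area is 4.00.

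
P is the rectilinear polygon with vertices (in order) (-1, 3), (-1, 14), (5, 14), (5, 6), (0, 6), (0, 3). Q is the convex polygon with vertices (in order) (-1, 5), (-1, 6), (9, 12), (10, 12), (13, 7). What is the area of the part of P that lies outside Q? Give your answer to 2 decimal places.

|P| = 51, |P∩Q| = 11.7286.
|P ∖ Q| = |P| − |P∩Q| = 51 − 11.7286 = 39.27.

39.27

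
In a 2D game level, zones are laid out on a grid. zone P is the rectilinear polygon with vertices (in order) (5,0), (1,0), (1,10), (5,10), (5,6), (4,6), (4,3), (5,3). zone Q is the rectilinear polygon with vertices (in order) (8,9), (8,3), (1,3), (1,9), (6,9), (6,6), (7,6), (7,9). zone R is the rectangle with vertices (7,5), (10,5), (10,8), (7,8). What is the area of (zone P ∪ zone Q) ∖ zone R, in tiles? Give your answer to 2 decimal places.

52.00

|zone P ∪ zone Q| = 55.
|(zone P ∪ zone Q) ∩ zone R| = 3.
|(zone P ∪ zone Q) ∖ zone R| = 55 − 3 = 52.00.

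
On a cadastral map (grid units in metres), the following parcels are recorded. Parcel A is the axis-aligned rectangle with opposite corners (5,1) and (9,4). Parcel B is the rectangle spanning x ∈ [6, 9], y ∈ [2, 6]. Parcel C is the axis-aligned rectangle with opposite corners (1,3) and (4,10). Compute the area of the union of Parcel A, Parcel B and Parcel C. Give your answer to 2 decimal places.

39.00

By inclusion–exclusion:
Individual areas: |Parcel A| = 12, |Parcel B| = 12, |Parcel C| = 21.
|Parcel A∩Parcel B|: x∈[6,9], y∈[2,4] → 3·2 = 6.
|Parcel A∩Parcel C| = 0 (no overlap).
|Parcel B∩Parcel C| = 0 (no overlap).
|Parcel A∩Parcel B∩Parcel C| = 0.
|Parcel A ∪ Parcel B ∪ Parcel C| = 45 − 6 + 0 = 39.00.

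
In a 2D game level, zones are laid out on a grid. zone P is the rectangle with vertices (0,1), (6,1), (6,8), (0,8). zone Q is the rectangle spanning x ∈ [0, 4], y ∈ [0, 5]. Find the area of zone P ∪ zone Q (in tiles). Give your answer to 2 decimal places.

46.00

By inclusion–exclusion:
Individual areas: |zone P| = 42, |zone Q| = 20.
|zone P∩zone Q|: x∈[0,4], y∈[1,5] → 4·4 = 16.
|zone P ∪ zone Q| = 62 − 16 = 46.00.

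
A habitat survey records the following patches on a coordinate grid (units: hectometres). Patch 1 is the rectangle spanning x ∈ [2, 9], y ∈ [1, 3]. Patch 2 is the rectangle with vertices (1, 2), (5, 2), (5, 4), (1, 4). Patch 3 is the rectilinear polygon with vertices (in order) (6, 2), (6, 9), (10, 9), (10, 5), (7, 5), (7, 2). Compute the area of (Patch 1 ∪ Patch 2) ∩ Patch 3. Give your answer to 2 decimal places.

The region (Patch 1 ∪ Patch 2) ∩ Patch 3 is the polygon with vertices (7,3), (7,2), (6,2), (6,3).
By the shoelace formula its area is 1.00.

1.00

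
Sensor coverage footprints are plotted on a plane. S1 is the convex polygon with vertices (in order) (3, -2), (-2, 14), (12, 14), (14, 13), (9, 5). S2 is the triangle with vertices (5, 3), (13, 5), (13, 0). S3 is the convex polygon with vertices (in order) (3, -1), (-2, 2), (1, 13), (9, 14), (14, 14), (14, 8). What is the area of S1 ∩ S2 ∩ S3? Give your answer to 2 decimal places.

1.57

The intersection is the polygon with vertices (5,3), (7.909,3.727), (6.73,2.351).
By the shoelace formula its area is 1.57.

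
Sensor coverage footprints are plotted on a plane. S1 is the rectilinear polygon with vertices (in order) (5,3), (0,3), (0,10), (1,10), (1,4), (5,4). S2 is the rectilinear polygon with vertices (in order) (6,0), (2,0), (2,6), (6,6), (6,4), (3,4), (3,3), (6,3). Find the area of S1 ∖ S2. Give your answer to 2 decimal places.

10.00

|S1| = 11, |S1∩S2| = 1.
|S1 ∖ S2| = |S1| − |S1∩S2| = 11 − 1 = 10.00.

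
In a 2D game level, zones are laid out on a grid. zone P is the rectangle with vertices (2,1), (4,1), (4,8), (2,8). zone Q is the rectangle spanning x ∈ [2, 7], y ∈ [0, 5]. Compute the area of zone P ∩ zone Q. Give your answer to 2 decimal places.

8.00

|zone P∩zone Q|: x∈[2,4], y∈[1,5] → 2·4 = 8.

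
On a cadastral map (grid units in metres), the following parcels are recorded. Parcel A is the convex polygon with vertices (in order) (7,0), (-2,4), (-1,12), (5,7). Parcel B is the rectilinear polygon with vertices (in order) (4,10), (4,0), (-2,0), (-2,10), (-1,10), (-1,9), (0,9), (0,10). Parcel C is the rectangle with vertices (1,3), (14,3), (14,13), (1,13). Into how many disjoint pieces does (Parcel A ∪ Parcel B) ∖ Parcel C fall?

(Parcel A ∪ Parcel B) ∖ Parcel C is a single connected region.

1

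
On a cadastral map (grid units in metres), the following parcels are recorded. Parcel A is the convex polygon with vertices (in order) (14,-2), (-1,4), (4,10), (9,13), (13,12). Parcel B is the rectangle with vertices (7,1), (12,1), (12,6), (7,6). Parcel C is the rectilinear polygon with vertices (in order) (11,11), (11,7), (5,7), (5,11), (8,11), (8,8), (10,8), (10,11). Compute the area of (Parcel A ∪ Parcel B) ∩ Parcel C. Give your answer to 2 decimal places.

|Parcel A ∪ Parcel B| = 132.5.
|(Parcel A ∪ Parcel B) ∩ Parcel C| = 17.87.

17.87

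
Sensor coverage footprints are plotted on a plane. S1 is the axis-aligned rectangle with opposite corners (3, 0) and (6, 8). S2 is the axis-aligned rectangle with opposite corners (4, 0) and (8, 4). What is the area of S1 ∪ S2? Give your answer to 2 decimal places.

32.00

By inclusion–exclusion:
Individual areas: |S1| = 24, |S2| = 16.
|S1∩S2|: x∈[4,6], y∈[0,4] → 2·4 = 8.
|S1 ∪ S2| = 40 − 8 = 32.00.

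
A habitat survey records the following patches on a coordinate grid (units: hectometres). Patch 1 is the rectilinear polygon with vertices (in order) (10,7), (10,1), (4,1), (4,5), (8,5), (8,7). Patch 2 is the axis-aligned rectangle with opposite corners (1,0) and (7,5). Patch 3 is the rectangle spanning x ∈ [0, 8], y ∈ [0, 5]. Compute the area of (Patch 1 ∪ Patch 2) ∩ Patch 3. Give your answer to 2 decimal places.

The region (Patch 1 ∪ Patch 2) ∩ Patch 3 is the polygon with vertices (7,1), (7,0), (1,0), (1,5), (4,5), (7,5), (8,5), (8,1).
By the shoelace formula its area is 34.00.

34.00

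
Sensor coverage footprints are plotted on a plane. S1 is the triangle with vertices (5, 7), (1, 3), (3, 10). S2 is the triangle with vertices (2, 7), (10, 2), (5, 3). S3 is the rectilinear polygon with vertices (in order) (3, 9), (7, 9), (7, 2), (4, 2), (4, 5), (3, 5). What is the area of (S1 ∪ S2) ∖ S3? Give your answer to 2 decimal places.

7.42

|S1 ∪ S2| = 17.6638.
|(S1 ∪ S2) ∩ S3| = 10.2468.
|(S1 ∪ S2) ∖ S3| = 17.6638 − 10.2468 = 7.42.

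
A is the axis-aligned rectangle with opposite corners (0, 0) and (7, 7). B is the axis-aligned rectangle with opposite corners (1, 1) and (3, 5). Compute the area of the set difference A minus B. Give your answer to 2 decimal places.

41.00

|A∩B|: x∈[1,3], y∈[1,5] → 2·4 = 8.
|A| = 49.
|A ∖ B| = |A| − |A∩B| = 49 − 8 = 41.00.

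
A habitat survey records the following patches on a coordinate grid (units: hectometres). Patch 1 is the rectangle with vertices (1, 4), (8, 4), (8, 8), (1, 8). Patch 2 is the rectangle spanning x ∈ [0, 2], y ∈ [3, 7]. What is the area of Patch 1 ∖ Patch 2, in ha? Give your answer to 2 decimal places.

|Patch 1∩Patch 2|: x∈[1,2], y∈[4,7] → 1·3 = 3.
|Patch 1| = 28.
|Patch 1 ∖ Patch 2| = |Patch 1| − |Patch 1∩Patch 2| = 28 − 3 = 25.00.

25.00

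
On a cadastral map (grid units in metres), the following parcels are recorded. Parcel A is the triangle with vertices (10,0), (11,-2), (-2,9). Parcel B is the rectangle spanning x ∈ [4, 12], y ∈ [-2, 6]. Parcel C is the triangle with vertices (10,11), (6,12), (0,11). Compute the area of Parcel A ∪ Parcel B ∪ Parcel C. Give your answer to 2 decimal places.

By inclusion–exclusion:
Individual areas: |Parcel A| = 7.5, |Parcel B| = 64, |Parcel C| = 5.
|Parcel A∩Parcel B| = 5.7692.
|Parcel A∩Parcel C| = 0.
|Parcel B∩Parcel C| = 0.
|Parcel A∩Parcel B∩Parcel C| = 0.
|Parcel A ∪ Parcel B ∪ Parcel C| = 76.5 − 5.7692 + 0 = 70.73.

70.73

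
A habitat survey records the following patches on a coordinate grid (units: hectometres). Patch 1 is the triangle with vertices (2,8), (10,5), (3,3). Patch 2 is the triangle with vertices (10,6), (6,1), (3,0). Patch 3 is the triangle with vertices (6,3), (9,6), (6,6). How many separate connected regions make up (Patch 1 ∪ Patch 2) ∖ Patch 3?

2

(Patch 1 ∪ Patch 2) ∖ Patch 3 splits into 2 disjoint pieces (area 6.5871, area 13.5476).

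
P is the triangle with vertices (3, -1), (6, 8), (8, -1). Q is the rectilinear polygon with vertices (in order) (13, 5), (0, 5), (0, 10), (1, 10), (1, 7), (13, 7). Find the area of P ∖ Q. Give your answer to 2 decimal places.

20.28

|P| = 22.5, |P∩Q| = 2.2222.
|P ∖ Q| = |P| − |P∩Q| = 22.5 − 2.2222 = 20.28.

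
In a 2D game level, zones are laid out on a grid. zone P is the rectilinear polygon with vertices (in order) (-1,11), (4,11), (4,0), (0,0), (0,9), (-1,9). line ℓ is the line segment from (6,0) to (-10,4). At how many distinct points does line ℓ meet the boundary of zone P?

2

The segment meets the boundary at (0,1.5), (4,0.5).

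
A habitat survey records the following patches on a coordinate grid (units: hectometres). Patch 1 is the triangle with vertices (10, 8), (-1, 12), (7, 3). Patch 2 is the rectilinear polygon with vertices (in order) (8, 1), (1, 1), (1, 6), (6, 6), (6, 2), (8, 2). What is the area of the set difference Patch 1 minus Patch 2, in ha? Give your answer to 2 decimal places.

31.94

|Patch 1| = 33.5, |Patch 1∩Patch 2| = 1.5625.
|Patch 1 ∖ Patch 2| = |Patch 1| − |Patch 1∩Patch 2| = 33.5 − 1.5625 = 31.94.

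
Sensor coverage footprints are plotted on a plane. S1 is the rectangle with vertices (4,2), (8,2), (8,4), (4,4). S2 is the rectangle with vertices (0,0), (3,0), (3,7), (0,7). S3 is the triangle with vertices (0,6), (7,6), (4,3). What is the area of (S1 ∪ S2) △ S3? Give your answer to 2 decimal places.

31.75

|S1 ∪ S2| = 29.
|(S1 ∪ S2) ∩ S3| = 3.875.
|(S1 ∪ S2) △ S3| = 29 + 10.5 − 7.75 = 31.75.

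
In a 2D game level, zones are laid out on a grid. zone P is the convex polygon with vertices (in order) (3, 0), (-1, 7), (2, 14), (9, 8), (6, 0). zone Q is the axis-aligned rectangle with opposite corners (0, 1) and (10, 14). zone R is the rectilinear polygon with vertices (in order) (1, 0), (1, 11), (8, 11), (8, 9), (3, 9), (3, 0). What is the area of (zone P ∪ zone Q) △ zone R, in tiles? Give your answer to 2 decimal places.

|zone P ∪ zone Q| = 135.5149.
|(zone P ∪ zone Q) ∩ zone R| = 30.2857.
|(zone P ∪ zone Q) △ zone R| = 135.5149 + 32 − 60.5714 = 106.94.

106.94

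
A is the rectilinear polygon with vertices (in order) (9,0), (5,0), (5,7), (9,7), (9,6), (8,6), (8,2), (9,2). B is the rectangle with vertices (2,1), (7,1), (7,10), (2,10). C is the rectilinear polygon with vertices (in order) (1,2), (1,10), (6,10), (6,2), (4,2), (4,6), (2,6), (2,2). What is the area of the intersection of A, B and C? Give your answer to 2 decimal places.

5.00

The intersection is the polygon with vertices (6,7), (6,2), (5,2), (5,7).
By the shoelace formula its area is 5.00.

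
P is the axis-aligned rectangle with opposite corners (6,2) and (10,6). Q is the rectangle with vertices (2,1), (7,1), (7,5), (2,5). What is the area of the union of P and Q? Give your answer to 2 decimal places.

By inclusion–exclusion:
Individual areas: |P| = 16, |Q| = 20.
|P∩Q|: x∈[6,7], y∈[2,5] → 1·3 = 3.
|P ∪ Q| = 36 − 3 = 33.00.

33.00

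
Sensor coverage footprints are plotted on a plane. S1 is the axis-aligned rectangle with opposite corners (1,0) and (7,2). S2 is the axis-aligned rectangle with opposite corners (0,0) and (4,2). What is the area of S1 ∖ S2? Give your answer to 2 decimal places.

|S1∩S2|: x∈[1,4], y∈[0,2] → 3·2 = 6.
|S1| = 12.
|S1 ∖ S2| = |S1| − |S1∩S2| = 12 − 6 = 6.00.

6.00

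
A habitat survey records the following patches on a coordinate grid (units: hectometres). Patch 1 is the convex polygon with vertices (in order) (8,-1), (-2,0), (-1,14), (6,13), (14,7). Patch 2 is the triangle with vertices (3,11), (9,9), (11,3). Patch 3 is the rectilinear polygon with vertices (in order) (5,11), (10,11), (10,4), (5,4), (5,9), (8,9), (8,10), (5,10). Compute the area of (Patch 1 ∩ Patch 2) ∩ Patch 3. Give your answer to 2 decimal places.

|Patch 1 ∩ Patch 2| = 16.
|(Patch 1 ∩ Patch 2) ∩ Patch 3| = 11.33.

11.33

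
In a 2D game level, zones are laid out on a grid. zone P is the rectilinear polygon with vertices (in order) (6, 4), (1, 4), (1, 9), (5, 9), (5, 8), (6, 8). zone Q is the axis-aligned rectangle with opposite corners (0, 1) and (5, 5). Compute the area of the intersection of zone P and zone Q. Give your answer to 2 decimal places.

The intersection is the polygon with vertices (1,4), (1,5), (5,5), (5,4).
By the shoelace formula its area is 4.00.

4.00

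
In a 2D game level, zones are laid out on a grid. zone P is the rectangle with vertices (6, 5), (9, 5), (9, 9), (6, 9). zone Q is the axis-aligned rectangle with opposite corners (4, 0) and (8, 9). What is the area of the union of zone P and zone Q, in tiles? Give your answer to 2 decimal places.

40.00

By inclusion–exclusion:
Individual areas: |zone P| = 12, |zone Q| = 36.
|zone P∩zone Q|: x∈[6,8], y∈[5,9] → 2·4 = 8.
|zone P ∪ zone Q| = 48 − 8 = 40.00.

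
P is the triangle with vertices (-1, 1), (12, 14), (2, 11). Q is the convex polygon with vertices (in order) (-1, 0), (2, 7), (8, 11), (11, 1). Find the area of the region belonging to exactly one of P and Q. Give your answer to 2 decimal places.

91.02

|P| = 45.5, |Q| = 76.5, |P∩Q| = 15.4904.
|P △ Q| = |P| + |Q| − 2·|P∩Q| = 45.5 + 76.5 − 30.9808 = 91.02.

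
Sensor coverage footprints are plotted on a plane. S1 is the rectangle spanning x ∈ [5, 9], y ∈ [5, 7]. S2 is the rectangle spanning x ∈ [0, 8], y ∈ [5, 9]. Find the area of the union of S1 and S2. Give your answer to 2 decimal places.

34.00

By inclusion–exclusion:
Individual areas: |S1| = 8, |S2| = 32.
|S1∩S2|: x∈[5,8], y∈[5,7] → 3·2 = 6.
|S1 ∪ S2| = 40 − 6 = 34.00.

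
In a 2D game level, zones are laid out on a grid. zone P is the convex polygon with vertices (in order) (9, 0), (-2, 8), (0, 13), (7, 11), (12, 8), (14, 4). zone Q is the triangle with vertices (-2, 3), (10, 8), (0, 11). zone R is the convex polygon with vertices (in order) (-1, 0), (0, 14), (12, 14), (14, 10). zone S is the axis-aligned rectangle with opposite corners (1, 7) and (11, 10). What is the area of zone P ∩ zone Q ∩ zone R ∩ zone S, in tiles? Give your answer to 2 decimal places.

The intersection is the polygon with vertices (10,8), (7.6,7), (1,7), (1,10), (3.333,10).
By the shoelace formula its area is 19.13.

19.13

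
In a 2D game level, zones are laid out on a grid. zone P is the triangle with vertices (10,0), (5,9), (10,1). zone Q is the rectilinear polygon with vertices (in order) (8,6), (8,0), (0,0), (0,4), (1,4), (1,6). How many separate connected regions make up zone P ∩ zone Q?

1

zone P ∩ zone Q is a single connected region.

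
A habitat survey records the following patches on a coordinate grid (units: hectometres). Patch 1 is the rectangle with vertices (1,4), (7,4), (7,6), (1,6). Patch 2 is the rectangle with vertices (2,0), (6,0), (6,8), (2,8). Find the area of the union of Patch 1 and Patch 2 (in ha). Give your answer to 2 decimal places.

By inclusion–exclusion:
Individual areas: |Patch 1| = 12, |Patch 2| = 32.
|Patch 1∩Patch 2|: x∈[2,6], y∈[4,6] → 4·2 = 8.
|Patch 1 ∪ Patch 2| = 44 − 8 = 36.00.

36.00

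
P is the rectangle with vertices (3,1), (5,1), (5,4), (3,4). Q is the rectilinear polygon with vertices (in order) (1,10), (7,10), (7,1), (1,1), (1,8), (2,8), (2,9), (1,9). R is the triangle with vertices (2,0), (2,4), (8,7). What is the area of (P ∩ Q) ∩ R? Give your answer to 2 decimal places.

The region (P ∩ Q) ∩ R is the polygon with vertices (5,4), (5,3.5), (3,1.167), (3,4).
By the shoelace formula its area is 3.33.

3.33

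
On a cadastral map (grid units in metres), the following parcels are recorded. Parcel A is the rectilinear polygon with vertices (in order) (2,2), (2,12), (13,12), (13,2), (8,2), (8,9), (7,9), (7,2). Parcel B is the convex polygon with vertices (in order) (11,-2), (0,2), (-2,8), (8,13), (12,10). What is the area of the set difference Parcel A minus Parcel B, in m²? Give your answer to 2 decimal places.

19.33

|Parcel A| = 103, |Parcel A∩Parcel B| = 83.6667.
|Parcel A ∖ Parcel B| = |Parcel A| − |Parcel A∩Parcel B| = 103 − 83.6667 = 19.33.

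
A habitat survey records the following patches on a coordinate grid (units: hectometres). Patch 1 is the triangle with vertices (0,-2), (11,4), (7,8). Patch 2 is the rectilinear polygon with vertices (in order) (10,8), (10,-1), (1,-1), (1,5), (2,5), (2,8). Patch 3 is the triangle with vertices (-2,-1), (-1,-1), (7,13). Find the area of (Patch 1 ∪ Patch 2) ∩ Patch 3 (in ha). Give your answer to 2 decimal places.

2.59

The region (Patch 1 ∪ Patch 2) ∩ Patch 3 is the polygon with vertices (1,3.667), (1.857,5), (2,5), (2,5.222), (3.786,8), (4.143,8), (1,2.5).
By the shoelace formula its area is 2.59.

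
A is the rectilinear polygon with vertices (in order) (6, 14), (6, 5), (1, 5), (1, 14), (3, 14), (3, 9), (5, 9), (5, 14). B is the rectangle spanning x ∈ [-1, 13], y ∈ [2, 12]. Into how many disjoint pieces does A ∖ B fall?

2

A ∖ B splits into 2 disjoint pieces (area 2, area 4).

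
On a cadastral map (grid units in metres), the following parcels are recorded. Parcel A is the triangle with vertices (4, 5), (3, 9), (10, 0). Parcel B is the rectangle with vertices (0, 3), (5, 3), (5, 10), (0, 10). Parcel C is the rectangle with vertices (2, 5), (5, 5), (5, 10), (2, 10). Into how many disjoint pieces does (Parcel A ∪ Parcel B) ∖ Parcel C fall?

1

(Parcel A ∪ Parcel B) ∖ Parcel C is a single connected region.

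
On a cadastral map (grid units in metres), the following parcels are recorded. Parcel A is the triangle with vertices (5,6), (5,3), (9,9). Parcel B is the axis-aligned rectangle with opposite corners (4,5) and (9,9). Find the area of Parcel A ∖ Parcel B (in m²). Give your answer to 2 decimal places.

1.33

|Parcel A| = 6, |Parcel A∩Parcel B| = 4.6667.
|Parcel A ∖ Parcel B| = |Parcel A| − |Parcel A∩Parcel B| = 6 − 4.6667 = 1.33.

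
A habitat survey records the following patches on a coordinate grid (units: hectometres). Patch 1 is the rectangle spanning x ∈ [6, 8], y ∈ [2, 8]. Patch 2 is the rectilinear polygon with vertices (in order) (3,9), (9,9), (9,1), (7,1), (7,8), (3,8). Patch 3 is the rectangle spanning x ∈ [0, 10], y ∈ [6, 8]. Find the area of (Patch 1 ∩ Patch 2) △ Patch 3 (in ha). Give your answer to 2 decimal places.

|Patch 1 ∩ Patch 2| = 6.
|(Patch 1 ∩ Patch 2) ∩ Patch 3| = 2.
|(Patch 1 ∩ Patch 2) △ Patch 3| = 6 + 20 − 4 = 22.00.

22.00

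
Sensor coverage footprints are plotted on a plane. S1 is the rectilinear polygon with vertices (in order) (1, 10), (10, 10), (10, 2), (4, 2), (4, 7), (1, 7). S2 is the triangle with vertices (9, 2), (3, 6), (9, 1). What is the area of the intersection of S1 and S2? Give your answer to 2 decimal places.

The intersection is the polygon with vertices (7.8,2), (4,5.167), (4,5.333), (9,2).
By the shoelace formula its area is 2.32.

2.32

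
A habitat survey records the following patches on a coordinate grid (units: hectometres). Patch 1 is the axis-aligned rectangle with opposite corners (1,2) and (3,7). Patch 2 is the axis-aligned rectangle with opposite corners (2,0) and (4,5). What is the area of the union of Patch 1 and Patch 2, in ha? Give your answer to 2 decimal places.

By inclusion–exclusion:
Individual areas: |Patch 1| = 10, |Patch 2| = 10.
|Patch 1∩Patch 2|: x∈[2,3], y∈[2,5] → 1·3 = 3.
|Patch 1 ∪ Patch 2| = 20 − 3 = 17.00.

17.00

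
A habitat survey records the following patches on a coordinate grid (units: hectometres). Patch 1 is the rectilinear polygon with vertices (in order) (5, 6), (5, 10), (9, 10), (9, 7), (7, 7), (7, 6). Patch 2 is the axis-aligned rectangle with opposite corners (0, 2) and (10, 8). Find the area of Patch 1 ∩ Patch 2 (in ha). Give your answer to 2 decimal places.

The intersection is the polygon with vertices (5,8), (9,8), (9,7), (7,7), (7,6), (5,6).
By the shoelace formula its area is 6.00.

6.00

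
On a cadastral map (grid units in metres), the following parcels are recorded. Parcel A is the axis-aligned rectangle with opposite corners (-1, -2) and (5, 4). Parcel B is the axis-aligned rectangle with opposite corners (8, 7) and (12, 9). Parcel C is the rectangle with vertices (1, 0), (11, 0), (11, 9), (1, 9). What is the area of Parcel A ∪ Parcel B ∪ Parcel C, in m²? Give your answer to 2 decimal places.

112.00

By inclusion–exclusion:
Individual areas: |Parcel A| = 36, |Parcel B| = 8, |Parcel C| = 90.
|Parcel A∩Parcel B| = 0 (no overlap).
|Parcel A∩Parcel C|: x∈[1,5], y∈[0,4] → 4·4 = 16.
|Parcel B∩Parcel C|: x∈[8,11], y∈[7,9] → 3·2 = 6.
|Parcel A∩Parcel B∩Parcel C| = 0.
|Parcel A ∪ Parcel B ∪ Parcel C| = 134 − 22 + 0 = 112.00.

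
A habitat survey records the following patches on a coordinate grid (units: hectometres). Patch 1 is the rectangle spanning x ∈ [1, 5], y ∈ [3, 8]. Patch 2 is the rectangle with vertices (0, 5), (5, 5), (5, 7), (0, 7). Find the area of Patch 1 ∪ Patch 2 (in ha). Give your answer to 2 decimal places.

By inclusion–exclusion:
Individual areas: |Patch 1| = 20, |Patch 2| = 10.
|Patch 1∩Patch 2|: x∈[1,5], y∈[5,7] → 4·2 = 8.
|Patch 1 ∪ Patch 2| = 30 − 8 = 22.00.

22.00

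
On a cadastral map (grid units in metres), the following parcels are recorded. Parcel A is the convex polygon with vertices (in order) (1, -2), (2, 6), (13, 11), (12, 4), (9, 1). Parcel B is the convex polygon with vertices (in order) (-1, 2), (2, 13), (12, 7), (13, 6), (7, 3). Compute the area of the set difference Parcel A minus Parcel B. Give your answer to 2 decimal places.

41.20

|Parcel A| = 84.5, |Parcel A∩Parcel B| = 43.3035.
|Parcel A ∖ Parcel B| = |Parcel A| − |Parcel A∩Parcel B| = 84.5 − 43.3035 = 41.20.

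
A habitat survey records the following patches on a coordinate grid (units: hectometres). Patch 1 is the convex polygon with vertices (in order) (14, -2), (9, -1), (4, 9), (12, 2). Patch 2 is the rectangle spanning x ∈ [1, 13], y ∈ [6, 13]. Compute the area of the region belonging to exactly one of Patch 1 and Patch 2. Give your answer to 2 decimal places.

109.71

|Patch 1| = 31.5, |Patch 2| = 84, |Patch 1∩Patch 2| = 2.8929.
|Patch 1 △ Patch 2| = |Patch 1| + |Patch 2| − 2·|Patch 1∩Patch 2| = 31.5 + 84 − 5.7857 = 109.71.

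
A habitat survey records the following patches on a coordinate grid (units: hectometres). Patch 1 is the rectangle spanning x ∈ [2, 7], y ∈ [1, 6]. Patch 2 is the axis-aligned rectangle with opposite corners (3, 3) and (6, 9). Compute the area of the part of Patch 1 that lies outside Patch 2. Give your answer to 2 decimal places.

16.00

|Patch 1∩Patch 2|: x∈[3,6], y∈[3,6] → 3·3 = 9.
|Patch 1| = 25.
|Patch 1 ∖ Patch 2| = |Patch 1| − |Patch 1∩Patch 2| = 25 − 9 = 16.00.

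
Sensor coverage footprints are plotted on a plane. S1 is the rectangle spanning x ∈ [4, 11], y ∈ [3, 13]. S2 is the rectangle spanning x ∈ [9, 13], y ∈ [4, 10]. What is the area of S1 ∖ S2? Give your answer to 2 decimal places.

58.00

|S1∩S2|: x∈[9,11], y∈[4,10] → 2·6 = 12.
|S1| = 70.
|S1 ∖ S2| = |S1| − |S1∩S2| = 70 − 12 = 58.00.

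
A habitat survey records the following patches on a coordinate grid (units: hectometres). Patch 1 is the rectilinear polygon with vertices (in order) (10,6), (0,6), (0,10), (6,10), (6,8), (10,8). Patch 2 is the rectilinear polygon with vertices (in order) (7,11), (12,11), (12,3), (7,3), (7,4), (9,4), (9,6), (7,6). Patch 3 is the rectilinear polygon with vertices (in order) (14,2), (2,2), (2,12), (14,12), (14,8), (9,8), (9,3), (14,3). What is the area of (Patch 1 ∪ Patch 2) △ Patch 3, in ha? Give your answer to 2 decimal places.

79.00

|Patch 1 ∪ Patch 2| = 62.
|(Patch 1 ∪ Patch 2) ∩ Patch 3| = 39.
|(Patch 1 ∪ Patch 2) △ Patch 3| = 62 + 95 − 78 = 79.00.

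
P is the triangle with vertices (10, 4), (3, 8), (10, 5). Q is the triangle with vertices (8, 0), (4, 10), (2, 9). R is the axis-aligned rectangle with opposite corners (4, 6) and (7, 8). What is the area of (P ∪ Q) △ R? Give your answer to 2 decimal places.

14.92

|P ∪ Q| = 15.1379.
|(P ∪ Q) ∩ R| = 3.1094.
|(P ∪ Q) △ R| = 15.1379 + 6 − 6.2187 = 14.92.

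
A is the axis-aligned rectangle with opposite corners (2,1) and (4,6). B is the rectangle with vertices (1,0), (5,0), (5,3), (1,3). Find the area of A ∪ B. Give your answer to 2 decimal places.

By inclusion–exclusion:
Individual areas: |A| = 10, |B| = 12.
|A∩B|: x∈[2,4], y∈[1,3] → 2·2 = 4.
|A ∪ B| = 22 − 4 = 18.00.

18.00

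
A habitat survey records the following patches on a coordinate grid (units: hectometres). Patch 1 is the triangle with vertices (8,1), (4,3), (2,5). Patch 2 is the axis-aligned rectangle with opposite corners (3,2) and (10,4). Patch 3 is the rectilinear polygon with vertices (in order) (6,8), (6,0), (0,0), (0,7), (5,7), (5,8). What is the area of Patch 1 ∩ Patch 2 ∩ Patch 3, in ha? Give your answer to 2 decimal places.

1.42

The intersection is the polygon with vertices (3,4), (3.5,4), (6,2.333), (6,2), (4,3).
By the shoelace formula its area is 1.42.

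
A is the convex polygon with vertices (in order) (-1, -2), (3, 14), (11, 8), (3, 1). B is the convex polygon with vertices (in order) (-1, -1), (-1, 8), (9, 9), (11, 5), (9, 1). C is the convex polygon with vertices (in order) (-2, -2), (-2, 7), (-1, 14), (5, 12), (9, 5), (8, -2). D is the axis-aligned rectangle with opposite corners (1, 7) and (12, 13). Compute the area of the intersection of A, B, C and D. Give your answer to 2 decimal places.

The intersection is the polygon with vertices (7.857,7), (1.25,7), (1.564,8.256), (6.838,8.784).
By the shoelace formula its area is 9.12.

9.12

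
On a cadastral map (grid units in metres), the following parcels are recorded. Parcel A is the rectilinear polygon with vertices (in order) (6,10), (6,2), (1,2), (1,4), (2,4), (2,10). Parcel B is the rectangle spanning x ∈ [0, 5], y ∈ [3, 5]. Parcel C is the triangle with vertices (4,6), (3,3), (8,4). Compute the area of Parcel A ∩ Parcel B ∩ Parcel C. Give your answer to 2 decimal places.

The intersection is the polygon with vertices (5,5), (5,3.4), (3,3), (3.667,5).
By the shoelace formula its area is 2.93.

2.93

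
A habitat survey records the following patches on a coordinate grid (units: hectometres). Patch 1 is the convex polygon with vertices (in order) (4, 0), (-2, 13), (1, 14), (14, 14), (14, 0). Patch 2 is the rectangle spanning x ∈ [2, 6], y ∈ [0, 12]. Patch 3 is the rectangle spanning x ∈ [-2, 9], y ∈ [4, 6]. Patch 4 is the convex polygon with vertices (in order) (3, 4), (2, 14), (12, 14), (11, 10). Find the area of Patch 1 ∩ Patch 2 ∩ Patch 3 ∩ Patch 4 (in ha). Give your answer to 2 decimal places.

The intersection is the polygon with vertices (5.667,6), (3,4), (2.8,6).
By the shoelace formula its area is 2.87.

2.87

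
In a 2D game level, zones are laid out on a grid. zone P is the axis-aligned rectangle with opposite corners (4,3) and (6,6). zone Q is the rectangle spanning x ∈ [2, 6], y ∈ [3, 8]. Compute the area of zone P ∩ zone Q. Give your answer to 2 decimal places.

|zone P∩zone Q|: x∈[4,6], y∈[3,6] → 2·3 = 6.

6.00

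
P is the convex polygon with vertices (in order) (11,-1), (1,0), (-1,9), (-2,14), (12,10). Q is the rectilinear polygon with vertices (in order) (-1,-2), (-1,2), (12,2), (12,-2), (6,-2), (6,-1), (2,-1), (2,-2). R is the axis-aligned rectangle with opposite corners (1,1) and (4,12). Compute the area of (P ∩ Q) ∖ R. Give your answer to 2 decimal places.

22.85

|P ∩ Q| = 25.8535.
|(P ∩ Q) ∩ R| = 3.
|(P ∩ Q) ∖ R| = 25.8535 − 3 = 22.85.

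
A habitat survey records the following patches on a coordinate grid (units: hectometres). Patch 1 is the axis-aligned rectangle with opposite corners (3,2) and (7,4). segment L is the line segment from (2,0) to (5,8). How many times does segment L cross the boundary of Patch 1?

The segment meets the boundary at (3.5,4), (3,2.667).

2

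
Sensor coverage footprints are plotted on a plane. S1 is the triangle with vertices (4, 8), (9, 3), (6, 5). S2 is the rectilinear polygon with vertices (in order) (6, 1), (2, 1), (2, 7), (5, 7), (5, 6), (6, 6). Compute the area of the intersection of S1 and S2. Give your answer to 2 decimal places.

0.42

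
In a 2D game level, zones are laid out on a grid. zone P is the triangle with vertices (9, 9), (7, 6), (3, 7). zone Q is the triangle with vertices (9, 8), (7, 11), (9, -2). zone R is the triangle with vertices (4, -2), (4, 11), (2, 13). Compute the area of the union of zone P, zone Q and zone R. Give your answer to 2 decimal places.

28.52

By inclusion–exclusion:
Individual areas: |zone P| = 7, |zone Q| = 10, |zone R| = 13.
|zone P∩zone Q| = 1.1851.
|zone P∩zone R| = 0.2917.
|zone Q∩zone R| = 0.
|zone P∩zone Q∩zone R| = 0.
|zone P ∪ zone Q ∪ zone R| = 30 − 1.4768 + 0 = 28.52.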